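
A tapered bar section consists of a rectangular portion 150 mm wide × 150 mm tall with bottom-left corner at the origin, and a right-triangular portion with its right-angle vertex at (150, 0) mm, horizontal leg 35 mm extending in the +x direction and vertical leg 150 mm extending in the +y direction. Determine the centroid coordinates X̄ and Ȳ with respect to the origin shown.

X̄ = 84.05 mm, Ȳ = 72.39 mm

rectangular portion: A = 150 × 150 = 22500.00, centroid at (75.00, 75.00).
triangular portion: A = ½·35·150 = 2625.00, centroid at (161.67, 50.00).
ΣA = 25125.00 mm², ΣAX̄ = 2111875.00 mm³, ΣAȲ = 1818750.00 mm³.
X̄ = 2111875.00/25125.00 = 84.05 mm; Ȳ = 1818750.00/25125.00 = 72.39 mm.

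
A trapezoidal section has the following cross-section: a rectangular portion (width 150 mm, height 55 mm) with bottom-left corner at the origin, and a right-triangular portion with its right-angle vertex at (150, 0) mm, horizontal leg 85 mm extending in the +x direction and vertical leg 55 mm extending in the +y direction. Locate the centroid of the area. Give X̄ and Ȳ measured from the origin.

X̄ = 97.81 mm, Ȳ = 25.48 mm

Part | A | x̄ᵢ | ȳᵢ | A·x̄ᵢ | A·ȳᵢ
rectangular portion | 8250.00 | 75.00 | 27.50 | 618750.00 | 226875.00
triangular portion | 2337.50 | 178.33 | 18.33 | 416854.17 | 42854.17
Σ | 10587.50 |  |  | 1035604.17 | 269729.17
X̄ = 1035604.17 / 10587.50 = 97.81 mm
Ȳ = 269729.17 / 10587.50 = 25.48 mm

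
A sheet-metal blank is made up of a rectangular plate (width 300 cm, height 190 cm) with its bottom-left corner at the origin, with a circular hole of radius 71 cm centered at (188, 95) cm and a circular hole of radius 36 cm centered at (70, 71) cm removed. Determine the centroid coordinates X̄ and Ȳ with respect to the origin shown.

X̄ = 142.56 cm, Ȳ = 97.63 cm

Part | A | x̄ᵢ | ȳᵢ | A·x̄ᵢ | A·ȳᵢ
plate | 57000.00 | 150.00 | 95.00 | 8550000.00 | 5415000.00
hole 1 | -15836.77 | 188.00 | 95.00 | -2977312.49 | -1504493.01
hole 2 | -4071.50 | 70.00 | 71.00 | -285005.29 | -289076.79
Σ | 37091.73 |  |  | 5287682.22 | 3621430.20
X̄ = 5287682.22 / 37091.73 = 142.56 cm
Ȳ = 3621430.20 / 37091.73 = 97.63 cm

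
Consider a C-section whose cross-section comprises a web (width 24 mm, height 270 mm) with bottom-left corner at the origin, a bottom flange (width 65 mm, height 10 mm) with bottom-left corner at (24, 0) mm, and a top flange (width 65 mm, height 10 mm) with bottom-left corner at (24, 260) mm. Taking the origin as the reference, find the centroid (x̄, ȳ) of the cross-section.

x̄ = 19.44 mm, ȳ = 135.00 mm

web: A = 24 × 270 = 6480.00, centroid at (12.00, 135.00).
bottom flange: A = 65 × 10 = 650.00, centroid at (56.50, 5.00).
top flange: A = 65 × 10 = 650.00, centroid at (56.50, 265.00).
ΣA = 7780.00 mm²
ΣAx̄ = (6480.00)(12.00) + (650.00)(56.50) + (650.00)(56.50) = 151210.00 mm³
ΣAȳ = (6480.00)(135.00) + (650.00)(5.00) + (650.00)(265.00) = 1050300.00 mm³
x̄ = 151210.00 / 7780.00 = 19.44 mm
ȳ = 1050300.00 / 7780.00 = 135.00 mm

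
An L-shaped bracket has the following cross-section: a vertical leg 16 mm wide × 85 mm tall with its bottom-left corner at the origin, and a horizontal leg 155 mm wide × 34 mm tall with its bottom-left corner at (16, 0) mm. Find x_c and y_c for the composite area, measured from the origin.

vertical leg: A = 16 × 85 = 1360.00, centroid at (8.00, 42.50).
horizontal leg: A = 155 × 34 = 5270.00, centroid at (93.50, 17.00).
ΣA = 6630.00 mm², ΣAx_c = 503625.00 mm³, ΣAy_c = 147390.00 mm³.
x_c = 503625.00/6630.00 = 75.96 mm; y_c = 147390.00/6630.00 = 22.23 mm.

x_c = 75.96 mm, y_c = 22.23 mm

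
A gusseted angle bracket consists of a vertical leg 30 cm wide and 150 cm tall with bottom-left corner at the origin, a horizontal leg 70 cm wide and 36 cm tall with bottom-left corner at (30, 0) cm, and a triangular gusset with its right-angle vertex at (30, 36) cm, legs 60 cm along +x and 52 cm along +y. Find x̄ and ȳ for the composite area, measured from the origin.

vertical leg: A = 30 × 150 = 4500.00, centroid at (15.00, 75.00).
horizontal leg: A = 70 × 36 = 2520.00, centroid at (65.00, 18.00).
gusset: A = ½·60·52 = 1560.00, centroid at (50.00, 53.33).
ΣA = 8580.00 cm²
ΣAx̄ = (4500.00)(15.00) + (2520.00)(65.00) + (1560.00)(50.00) = 309300.00 cm³
ΣAȳ = (4500.00)(75.00) + (2520.00)(18.00) + (1560.00)(53.33) = 466060.00 cm³
x̄ = 309300.00 / 8580.00 = 36.05 cm
ȳ = 466060.00 / 8580.00 = 54.32 cm

x̄ = 36.05 cm, ȳ = 54.32 cm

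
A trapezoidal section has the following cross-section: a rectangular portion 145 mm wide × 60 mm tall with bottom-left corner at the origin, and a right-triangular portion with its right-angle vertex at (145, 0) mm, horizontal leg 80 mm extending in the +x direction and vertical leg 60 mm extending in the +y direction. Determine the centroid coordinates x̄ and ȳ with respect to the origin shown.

rectangular portion: A = 145 × 60 = 8700.00, centroid at (72.50, 30.00).
triangular portion: A = ½·80·60 = 2400.00, centroid at (171.67, 20.00).
ΣA = 11100.00 mm²
ΣAx̄ = (8700.00)(72.50) + (2400.00)(171.67) = 1042750.00 mm³
ΣAȳ = (8700.00)(30.00) + (2400.00)(20.00) = 309000.00 mm³
x̄ = 1042750.00 / 11100.00 = 93.94 mm
ȳ = 309000.00 / 11100.00 = 27.84 mm

x̄ = 93.94 mm, ȳ = 27.84 mm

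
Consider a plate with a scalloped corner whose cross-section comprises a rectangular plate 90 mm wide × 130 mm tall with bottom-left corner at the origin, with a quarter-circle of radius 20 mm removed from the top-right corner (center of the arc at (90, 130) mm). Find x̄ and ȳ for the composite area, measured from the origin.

Part | A | x̄ᵢ | ȳᵢ | A·x̄ᵢ | A·ȳᵢ
plate | 11700.00 | 45.00 | 65.00 | 526500.00 | 760500.00
removed quarter-circle | -314.16 | 81.51 | 121.51 | -25607.67 | -38174.04
Σ | 11385.84 |  |  | 500892.33 | 722325.96
x̄ = 500892.33 / 11385.84 = 43.99 mm
ȳ = 722325.96 / 11385.84 = 63.44 mm

x̄ = 43.99 mm, ȳ = 63.44 mm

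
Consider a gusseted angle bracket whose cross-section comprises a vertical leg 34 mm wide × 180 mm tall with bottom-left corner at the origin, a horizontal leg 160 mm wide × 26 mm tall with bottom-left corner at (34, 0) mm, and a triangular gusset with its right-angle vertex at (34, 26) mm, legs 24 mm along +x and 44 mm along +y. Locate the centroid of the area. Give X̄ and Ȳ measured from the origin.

vertical leg: A = 34 × 180 = 6120.00, centroid at (17.00, 90.00).
horizontal leg: A = 160 × 26 = 4160.00, centroid at (114.00, 13.00).
gusset: A = ½·24·44 = 528.00, centroid at (42.00, 40.67).
ΣA = 10808.00 mm², ΣAX̄ = 600456.00 mm³, ΣAȲ = 626352.00 mm³.
X̄ = 600456.00/10808.00 = 55.56 mm; Ȳ = 626352.00/10808.00 = 57.95 mm.

X̄ = 55.56 mm, Ȳ = 57.95 mm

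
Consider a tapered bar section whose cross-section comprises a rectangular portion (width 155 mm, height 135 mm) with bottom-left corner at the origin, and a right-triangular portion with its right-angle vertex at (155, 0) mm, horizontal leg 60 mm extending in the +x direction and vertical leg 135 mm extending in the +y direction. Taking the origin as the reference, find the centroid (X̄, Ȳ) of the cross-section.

rectangular portion: A = 155 × 135 = 20925.00, centroid at (77.50, 67.50).
triangular portion: A = ½·60·135 = 4050.00, centroid at (175.00, 45.00).
ΣA = 24975.00 mm²
ΣAX̄ = (20925.00)(77.50) + (4050.00)(175.00) = 2330437.50 mm³
ΣAȲ = (20925.00)(67.50) + (4050.00)(45.00) = 1594687.50 mm³
X̄ = 2330437.50 / 24975.00 = 93.31 mm
Ȳ = 1594687.50 / 24975.00 = 63.85 mm

X̄ = 93.31 mm, Ȳ = 63.85 mm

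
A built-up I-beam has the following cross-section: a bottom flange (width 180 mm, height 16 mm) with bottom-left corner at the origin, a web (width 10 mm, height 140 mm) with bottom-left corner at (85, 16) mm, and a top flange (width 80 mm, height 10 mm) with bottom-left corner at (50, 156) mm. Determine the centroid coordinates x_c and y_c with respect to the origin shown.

bottom flange: A = 180 × 16 = 2880.00, centroid at (90.00, 8.00).
web: A = 10 × 140 = 1400.00, centroid at (90.00, 86.00).
top flange: A = 80 × 10 = 800.00, centroid at (90.00, 161.00).
ΣA = 5080.00 mm², ΣAx_c = 457200.00 mm³, ΣAy_c = 272240.00 mm³.
x_c = 457200.00/5080.00 = 90.00 mm; y_c = 272240.00/5080.00 = 53.59 mm.

x_c = 90.00 mm, y_c = 53.59 mm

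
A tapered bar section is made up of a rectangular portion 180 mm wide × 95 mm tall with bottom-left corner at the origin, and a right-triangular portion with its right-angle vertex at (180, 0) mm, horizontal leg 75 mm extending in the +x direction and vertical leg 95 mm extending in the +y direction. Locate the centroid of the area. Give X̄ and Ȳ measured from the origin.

X̄ = 109.83 mm, Ȳ = 44.77 mm

rectangular portion: A = 180 × 95 = 17100.00, centroid at (90.00, 47.50).
triangular portion: A = ½·75·95 = 3562.50, centroid at (205.00, 31.67).
ΣA = 20662.50 mm², ΣAX̄ = 2269312.50 mm³, ΣAȲ = 925062.50 mm³.
X̄ = 2269312.50/20662.50 = 109.83 mm; Ȳ = 925062.50/20662.50 = 44.77 mm.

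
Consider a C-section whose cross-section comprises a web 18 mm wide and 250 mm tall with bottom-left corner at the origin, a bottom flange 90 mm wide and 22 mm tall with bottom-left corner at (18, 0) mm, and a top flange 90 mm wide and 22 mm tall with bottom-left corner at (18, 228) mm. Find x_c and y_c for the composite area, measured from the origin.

x_c = 34.28 mm, y_c = 125.00 mm

Part | A | x̄ᵢ | ȳᵢ | A·x̄ᵢ | A·ȳᵢ
web | 4500.00 | 9.00 | 125.00 | 40500.00 | 562500.00
bottom flange | 1980.00 | 63.00 | 11.00 | 124740.00 | 21780.00
top flange | 1980.00 | 63.00 | 239.00 | 124740.00 | 473220.00
Σ | 8460.00 |  |  | 289980.00 | 1057500.00
x_c = 289980.00 / 8460.00 = 34.28 mm
y_c = 1057500.00 / 8460.00 = 125.00 mm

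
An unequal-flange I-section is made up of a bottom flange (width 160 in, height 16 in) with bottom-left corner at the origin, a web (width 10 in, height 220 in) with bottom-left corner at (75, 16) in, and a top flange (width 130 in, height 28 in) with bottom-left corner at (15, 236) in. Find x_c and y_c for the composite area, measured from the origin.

bottom flange: A = 160 × 16 = 2560.00, centroid at (80.00, 8.00).
web: A = 10 × 220 = 2200.00, centroid at (80.00, 126.00).
top flange: A = 130 × 28 = 3640.00, centroid at (80.00, 250.00).
ΣA = 8400.00 in², ΣAx_c = 672000.00 in³, ΣAy_c = 1207680.00 in³.
x_c = 672000.00/8400.00 = 80.00 in; y_c = 1207680.00/8400.00 = 143.77 in.

x_c = 80.00 in, y_c = 143.77 in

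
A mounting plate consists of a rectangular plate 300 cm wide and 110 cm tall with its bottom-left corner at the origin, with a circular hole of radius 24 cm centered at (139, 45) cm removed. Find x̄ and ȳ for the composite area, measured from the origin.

x̄ = 150.64 cm, ȳ = 55.58 cm

plate: A = 300 × 110 = 33000.00, centroid at (150.00, 55.00).
hole: A = −π·24² = -1809.56, centroid at (139.00, 45.00).
ΣA = 31190.44 cm², ΣAx̄ = 4698471.53 cm³, ΣAȳ = 1733569.92 cm³.
x̄ = 4698471.53/31190.44 = 150.64 cm; ȳ = 1733569.92/31190.44 = 55.58 cm.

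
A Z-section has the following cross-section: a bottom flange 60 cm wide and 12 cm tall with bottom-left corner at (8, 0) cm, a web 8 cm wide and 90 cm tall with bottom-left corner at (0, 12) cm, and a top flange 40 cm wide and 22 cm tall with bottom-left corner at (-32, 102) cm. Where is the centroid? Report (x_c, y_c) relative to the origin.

x_c = 8.48 cm, y_c = 62.41 cm

bottom flange: A = 60 × 12 = 720.00, centroid at (38.00, 6.00).
web: A = 8 × 90 = 720.00, centroid at (4.00, 57.00).
top flange: A = 40 × 22 = 880.00, centroid at (-12.00, 113.00).
ΣA = 2320.00 cm²
ΣAx_c = (720.00)(38.00) + (720.00)(4.00) + (880.00)(-12.00) = 19680.00 cm³
ΣAy_c = (720.00)(6.00) + (720.00)(57.00) + (880.00)(113.00) = 144800.00 cm³
x_c = 19680.00 / 2320.00 = 8.48 cm
y_c = 144800.00 / 2320.00 = 62.41 cm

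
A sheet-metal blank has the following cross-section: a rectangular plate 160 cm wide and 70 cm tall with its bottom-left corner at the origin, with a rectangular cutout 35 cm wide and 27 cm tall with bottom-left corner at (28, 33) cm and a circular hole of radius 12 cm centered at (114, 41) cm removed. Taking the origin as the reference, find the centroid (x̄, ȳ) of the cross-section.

plate: A = 160 × 70 = 11200.00, centroid at (80.00, 35.00).
hole 1: A = −(35 × 27) = -945.00, centroid at (45.50, 46.50).
hole 2: A = −π·12² = -452.39, centroid at (114.00, 41.00).
ΣA = 9802.61 cm², ΣAx̄ = 801430.11 cm³, ΣAȳ = 329509.54 cm³.
x̄ = 801430.11/9802.61 = 81.76 cm; ȳ = 329509.54/9802.61 = 33.61 cm.

x̄ = 81.76 cm, ȳ = 33.61 cm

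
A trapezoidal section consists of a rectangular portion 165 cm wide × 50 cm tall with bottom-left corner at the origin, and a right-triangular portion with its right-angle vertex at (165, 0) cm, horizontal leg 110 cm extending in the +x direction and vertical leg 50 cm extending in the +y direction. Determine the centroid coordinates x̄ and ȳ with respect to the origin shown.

x̄ = 112.29 cm, ȳ = 22.92 cm

rectangular portion: A = 165 × 50 = 8250.00, centroid at (82.50, 25.00).
triangular portion: A = ½·110·50 = 2750.00, centroid at (201.67, 16.67).
ΣA = 11000.00 cm²
ΣAx̄ = (8250.00)(82.50) + (2750.00)(201.67) = 1235208.33 cm³
ΣAȳ = (8250.00)(25.00) + (2750.00)(16.67) = 252083.33 cm³
x̄ = 1235208.33 / 11000.00 = 112.29 cm
ȳ = 252083.33 / 11000.00 = 22.92 cm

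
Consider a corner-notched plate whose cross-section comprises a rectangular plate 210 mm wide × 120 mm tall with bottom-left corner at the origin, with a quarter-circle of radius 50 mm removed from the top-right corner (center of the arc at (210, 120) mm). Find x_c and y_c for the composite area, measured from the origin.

x_c = 97.92 mm, y_c = 56.72 mm

plate: A = 210 × 120 = 25200.00, centroid at (105.00, 60.00).
removed quarter-circle: A = −¼π·50² = -1963.50, centroid at (188.78, 98.78).
ΣA = 23236.50 mm²
ΣAx_c = (25200.00)(105.00) + (-1963.50)(188.78) = 2275332.63 mm³
ΣAy_c = (25200.00)(60.00) + (-1963.50)(98.78) = 1318047.22 mm³
x_c = 2275332.63 / 23236.50 = 97.92 mm
y_c = 1318047.22 / 23236.50 = 56.72 mm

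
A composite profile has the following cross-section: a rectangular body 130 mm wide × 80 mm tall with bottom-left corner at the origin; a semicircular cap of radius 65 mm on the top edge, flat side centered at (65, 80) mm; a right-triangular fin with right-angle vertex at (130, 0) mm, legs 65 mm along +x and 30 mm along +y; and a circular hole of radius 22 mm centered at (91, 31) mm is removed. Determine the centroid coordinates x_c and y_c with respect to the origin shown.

x_c = 67.73 mm, y_c = 66.26 mm

Part | A | x̄ᵢ | ȳᵢ | A·x̄ᵢ | A·ȳᵢ
rectangular body | 10400.00 | 65.00 | 40.00 | 676000.00 | 416000.00
semicircular top | 6636.61 | 65.00 | 107.59 | 431379.94 | 714012.49
triangular fin | 975.00 | 151.67 | 10.00 | 147875.00 | 9750.00
hole | -1520.53 | 91.00 | 31.00 | -138368.31 | -47136.46
Σ | 16491.08 |  |  | 1116886.63 | 1092626.04
x_c = 1116886.63 / 16491.08 = 67.73 mm
y_c = 1092626.04 / 16491.08 = 66.26 mm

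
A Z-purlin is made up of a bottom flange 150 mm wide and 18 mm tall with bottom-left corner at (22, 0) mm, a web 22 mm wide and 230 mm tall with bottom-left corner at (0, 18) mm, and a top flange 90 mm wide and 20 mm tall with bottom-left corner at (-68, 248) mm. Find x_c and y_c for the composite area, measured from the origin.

x_c = 28.89 mm, y_c = 121.51 mm

bottom flange: A = 150 × 18 = 2700.00, centroid at (97.00, 9.00).
web: A = 22 × 230 = 5060.00, centroid at (11.00, 133.00).
top flange: A = 90 × 20 = 1800.00, centroid at (-23.00, 258.00).
ΣA = 9560.00 mm²
ΣAx_c = (2700.00)(97.00) + (5060.00)(11.00) + (1800.00)(-23.00) = 276160.00 mm³
ΣAy_c = (2700.00)(9.00) + (5060.00)(133.00) + (1800.00)(258.00) = 1161680.00 mm³
x_c = 276160.00 / 9560.00 = 28.89 mm
y_c = 1161680.00 / 9560.00 = 121.51 mm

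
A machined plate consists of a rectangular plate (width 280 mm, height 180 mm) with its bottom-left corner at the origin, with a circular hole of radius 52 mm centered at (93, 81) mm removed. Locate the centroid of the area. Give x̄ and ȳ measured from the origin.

x̄ = 149.53 mm, ȳ = 91.82 mm

plate: A = 280 × 180 = 50400.00, centroid at (140.00, 90.00).
hole: A = −π·52² = -8494.87, centroid at (93.00, 81.00).
ΣA = 41905.13 mm², ΣAx̄ = 6265977.41 mm³, ΣAȳ = 3847915.81 mm³.
x̄ = 6265977.41/41905.13 = 149.53 mm; ȳ = 3847915.81/41905.13 = 91.82 mm.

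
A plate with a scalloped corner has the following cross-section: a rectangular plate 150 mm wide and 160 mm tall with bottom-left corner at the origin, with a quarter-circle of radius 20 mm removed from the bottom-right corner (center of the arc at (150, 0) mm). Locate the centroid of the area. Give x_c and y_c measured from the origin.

plate: A = 150 × 160 = 24000.00, centroid at (75.00, 80.00).
removed quarter-circle: A = −¼π·20² = -314.16, centroid at (141.51, 8.49).
ΣA = 23685.84 mm², ΣAx_c = 1755542.78 mm³, ΣAy_c = 1917333.33 mm³.
x_c = 1755542.78/23685.84 = 74.12 mm; y_c = 1917333.33/23685.84 = 80.95 mm.

x_c = 74.12 mm, y_c = 80.95 mm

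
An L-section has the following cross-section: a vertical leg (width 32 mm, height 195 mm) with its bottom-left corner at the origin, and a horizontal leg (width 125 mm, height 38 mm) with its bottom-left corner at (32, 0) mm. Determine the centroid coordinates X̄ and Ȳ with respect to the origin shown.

vertical leg: A = 32 × 195 = 6240.00, centroid at (16.00, 97.50).
horizontal leg: A = 125 × 38 = 4750.00, centroid at (94.50, 19.00).
ΣA = 10990.00 mm²
ΣAX̄ = (6240.00)(16.00) + (4750.00)(94.50) = 548715.00 mm³
ΣAȲ = (6240.00)(97.50) + (4750.00)(19.00) = 698650.00 mm³
X̄ = 548715.00 / 10990.00 = 49.93 mm
Ȳ = 698650.00 / 10990.00 = 63.57 mm

X̄ = 49.93 mm, Ȳ = 63.57 mm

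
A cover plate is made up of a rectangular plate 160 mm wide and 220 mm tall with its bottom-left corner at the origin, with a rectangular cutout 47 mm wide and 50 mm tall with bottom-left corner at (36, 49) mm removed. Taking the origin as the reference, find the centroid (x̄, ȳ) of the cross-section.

x̄ = 81.47 mm, ȳ = 112.58 mm

Part | A | x̄ᵢ | ȳᵢ | A·x̄ᵢ | A·ȳᵢ
plate | 35200.00 | 80.00 | 110.00 | 2816000.00 | 3872000.00
hole | -2350.00 | 59.50 | 74.00 | -139825.00 | -173900.00
Σ | 32850.00 |  |  | 2676175.00 | 3698100.00
x̄ = 2676175.00 / 32850.00 = 81.47 mm
ȳ = 3698100.00 / 32850.00 = 112.58 mm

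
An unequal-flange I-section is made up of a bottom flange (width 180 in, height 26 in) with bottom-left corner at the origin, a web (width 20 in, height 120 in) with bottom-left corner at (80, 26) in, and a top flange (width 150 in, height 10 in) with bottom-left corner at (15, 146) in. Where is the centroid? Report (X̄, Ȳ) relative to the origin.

X̄ = 90.00 in, Ȳ = 57.55 in

Part | A | x̄ᵢ | ȳᵢ | A·x̄ᵢ | A·ȳᵢ
bottom flange | 4680.00 | 90.00 | 13.00 | 421200.00 | 60840.00
web | 2400.00 | 90.00 | 86.00 | 216000.00 | 206400.00
top flange | 1500.00 | 90.00 | 151.00 | 135000.00 | 226500.00
Σ | 8580.00 |  |  | 772200.00 | 493740.00
X̄ = 772200.00 / 8580.00 = 90.00 in
Ȳ = 493740.00 / 8580.00 = 57.55 in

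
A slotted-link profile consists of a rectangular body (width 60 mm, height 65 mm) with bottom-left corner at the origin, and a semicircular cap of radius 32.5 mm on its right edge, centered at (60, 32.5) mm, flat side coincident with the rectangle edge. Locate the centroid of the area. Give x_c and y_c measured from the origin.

rectangular body: A = 60 × 65 = 3900.00, centroid at (30.00, 32.50).
semicircular end: A = ½π·32.5² = 1659.15, centroid at (73.79, 32.50).
ΣA = 5559.15 mm², ΣAx_c = 239434.63 mm³, ΣAy_c = 180672.49 mm³.
x_c = 239434.63/5559.15 = 43.07 mm; y_c = 180672.49/5559.15 = 32.50 mm.

x_c = 43.07 mm, y_c = 32.50 mm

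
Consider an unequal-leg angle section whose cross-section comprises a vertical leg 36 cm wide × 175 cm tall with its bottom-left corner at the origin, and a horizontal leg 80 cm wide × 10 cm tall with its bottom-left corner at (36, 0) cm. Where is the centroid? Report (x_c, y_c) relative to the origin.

vertical leg: A = 36 × 175 = 6300.00, centroid at (18.00, 87.50).
horizontal leg: A = 80 × 10 = 800.00, centroid at (76.00, 5.00).
ΣA = 7100.00 cm², ΣAx_c = 174200.00 cm³, ΣAy_c = 555250.00 cm³.
x_c = 174200.00/7100.00 = 24.54 cm; y_c = 555250.00/7100.00 = 78.20 cm.

x_c = 24.54 cm, y_c = 78.20 cm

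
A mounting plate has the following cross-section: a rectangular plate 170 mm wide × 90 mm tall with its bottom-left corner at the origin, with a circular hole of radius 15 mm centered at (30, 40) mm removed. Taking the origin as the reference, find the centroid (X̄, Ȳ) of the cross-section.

plate: A = 170 × 90 = 15300.00, centroid at (85.00, 45.00).
hole: A = −π·15² = -706.86, centroid at (30.00, 40.00).
ΣA = 14593.14 mm²
ΣAX̄ = (15300.00)(85.00) + (-706.86)(30.00) = 1279294.25 mm³
ΣAȲ = (15300.00)(45.00) + (-706.86)(40.00) = 660225.67 mm³
X̄ = 1279294.25 / 14593.14 = 87.66 mm
Ȳ = 660225.67 / 14593.14 = 45.24 mm

X̄ = 87.66 mm, Ȳ = 45.24 mm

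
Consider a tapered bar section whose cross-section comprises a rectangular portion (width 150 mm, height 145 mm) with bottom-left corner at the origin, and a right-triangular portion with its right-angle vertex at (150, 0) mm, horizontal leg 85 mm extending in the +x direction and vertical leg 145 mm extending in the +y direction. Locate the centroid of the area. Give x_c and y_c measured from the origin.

x_c = 97.81 mm, y_c = 67.16 mm

rectangular portion: A = 150 × 145 = 21750.00, centroid at (75.00, 72.50).
triangular portion: A = ½·85·145 = 6162.50, centroid at (178.33, 48.33).
ΣA = 27912.50 mm²
ΣAx_c = (21750.00)(75.00) + (6162.50)(178.33) = 2730229.17 mm³
ΣAy_c = (21750.00)(72.50) + (6162.50)(48.33) = 1874729.17 mm³
x_c = 2730229.17 / 27912.50 = 97.81 mm
y_c = 1874729.17 / 27912.50 = 67.16 mm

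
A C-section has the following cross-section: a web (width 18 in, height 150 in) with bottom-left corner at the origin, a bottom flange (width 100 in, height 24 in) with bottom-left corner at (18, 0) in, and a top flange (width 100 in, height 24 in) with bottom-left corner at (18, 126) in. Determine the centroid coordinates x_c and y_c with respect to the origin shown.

x_c = 46.76 in, y_c = 75.00 in

Part | A | x̄ᵢ | ȳᵢ | A·x̄ᵢ | A·ȳᵢ
web | 2700.00 | 9.00 | 75.00 | 24300.00 | 202500.00
bottom flange | 2400.00 | 68.00 | 12.00 | 163200.00 | 28800.00
top flange | 2400.00 | 68.00 | 138.00 | 163200.00 | 331200.00
Σ | 7500.00 |  |  | 350700.00 | 562500.00
x_c = 350700.00 / 7500.00 = 46.76 in
y_c = 562500.00 / 7500.00 = 75.00 in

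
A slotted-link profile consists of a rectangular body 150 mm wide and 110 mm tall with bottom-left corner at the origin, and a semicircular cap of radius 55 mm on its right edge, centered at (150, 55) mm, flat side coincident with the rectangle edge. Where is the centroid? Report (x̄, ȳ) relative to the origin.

x̄ = 96.99 mm, ȳ = 55.00 mm

Part | A | x̄ᵢ | ȳᵢ | A·x̄ᵢ | A·ȳᵢ
rectangular body | 16500.00 | 75.00 | 55.00 | 1237500.00 | 907500.00
semicircular end | 4751.66 | 173.34 | 55.00 | 823665.50 | 261341.24
Σ | 21251.66 |  |  | 2061165.50 | 1168841.24
x̄ = 2061165.50 / 21251.66 = 96.99 mm
ȳ = 1168841.24 / 21251.66 = 55.00 mm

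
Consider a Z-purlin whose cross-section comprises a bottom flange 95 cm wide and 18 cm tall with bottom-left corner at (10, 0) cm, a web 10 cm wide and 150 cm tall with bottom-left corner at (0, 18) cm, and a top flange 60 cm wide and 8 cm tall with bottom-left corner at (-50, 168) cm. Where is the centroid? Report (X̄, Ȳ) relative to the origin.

Part | A | x̄ᵢ | ȳᵢ | A·x̄ᵢ | A·ȳᵢ
bottom flange | 1710.00 | 57.50 | 9.00 | 98325.00 | 15390.00
web | 1500.00 | 5.00 | 93.00 | 7500.00 | 139500.00
top flange | 480.00 | -20.00 | 172.00 | -9600.00 | 82560.00
Σ | 3690.00 |  |  | 96225.00 | 237450.00
X̄ = 96225.00 / 3690.00 = 26.08 cm
Ȳ = 237450.00 / 3690.00 = 64.35 cm

X̄ = 26.08 cm, Ȳ = 64.35 cm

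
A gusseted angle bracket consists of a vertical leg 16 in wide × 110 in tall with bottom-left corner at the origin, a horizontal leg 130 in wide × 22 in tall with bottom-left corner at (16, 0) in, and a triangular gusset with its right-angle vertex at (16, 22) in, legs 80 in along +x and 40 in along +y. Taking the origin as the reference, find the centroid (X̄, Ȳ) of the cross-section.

vertical leg: A = 16 × 110 = 1760.00, centroid at (8.00, 55.00).
horizontal leg: A = 130 × 22 = 2860.00, centroid at (81.00, 11.00).
gusset: A = ½·80·40 = 1600.00, centroid at (42.67, 35.33).
ΣA = 6220.00 in²
ΣAX̄ = (1760.00)(8.00) + (2860.00)(81.00) + (1600.00)(42.67) = 314006.67 in³
ΣAȲ = (1760.00)(55.00) + (2860.00)(11.00) + (1600.00)(35.33) = 184793.33 in³
X̄ = 314006.67 / 6220.00 = 50.48 in
Ȳ = 184793.33 / 6220.00 = 29.71 in

X̄ = 50.48 in, Ȳ = 29.71 in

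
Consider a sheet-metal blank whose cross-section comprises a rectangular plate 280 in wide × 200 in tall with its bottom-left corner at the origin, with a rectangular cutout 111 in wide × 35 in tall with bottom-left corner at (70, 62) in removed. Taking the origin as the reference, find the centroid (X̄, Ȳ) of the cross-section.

plate: A = 280 × 200 = 56000.00, centroid at (140.00, 100.00).
hole: A = −(111 × 35) = -3885.00, centroid at (125.50, 79.50).
ΣA = 52115.00 in²
ΣAX̄ = (56000.00)(140.00) + (-3885.00)(125.50) = 7352432.50 in³
ΣAȲ = (56000.00)(100.00) + (-3885.00)(79.50) = 5291142.50 in³
X̄ = 7352432.50 / 52115.00 = 141.08 in
Ȳ = 5291142.50 / 52115.00 = 101.53 in

X̄ = 141.08 in, Ȳ = 101.53 in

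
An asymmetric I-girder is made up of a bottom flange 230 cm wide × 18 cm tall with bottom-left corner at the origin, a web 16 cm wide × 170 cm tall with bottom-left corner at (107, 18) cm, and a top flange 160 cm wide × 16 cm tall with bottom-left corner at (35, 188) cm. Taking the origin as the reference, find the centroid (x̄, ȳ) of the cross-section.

Part | A | x̄ᵢ | ȳᵢ | A·x̄ᵢ | A·ȳᵢ
bottom flange | 4140.00 | 115.00 | 9.00 | 476100.00 | 37260.00
web | 2720.00 | 115.00 | 103.00 | 312800.00 | 280160.00
top flange | 2560.00 | 115.00 | 196.00 | 294400.00 | 501760.00
Σ | 9420.00 |  |  | 1083300.00 | 819180.00
x̄ = 1083300.00 / 9420.00 = 115.00 cm
ȳ = 819180.00 / 9420.00 = 86.96 cm

x̄ = 115.00 cm, ȳ = 86.96 cm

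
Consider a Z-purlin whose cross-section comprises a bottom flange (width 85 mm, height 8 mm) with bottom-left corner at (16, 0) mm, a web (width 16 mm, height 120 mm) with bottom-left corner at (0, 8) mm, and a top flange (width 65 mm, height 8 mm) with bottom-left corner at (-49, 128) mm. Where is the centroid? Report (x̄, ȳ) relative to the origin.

bottom flange: A = 85 × 8 = 680.00, centroid at (58.50, 4.00).
web: A = 16 × 120 = 1920.00, centroid at (8.00, 68.00).
top flange: A = 65 × 8 = 520.00, centroid at (-16.50, 132.00).
ΣA = 3120.00 mm², ΣAx̄ = 46560.00 mm³, ΣAȳ = 201920.00 mm³.
x̄ = 46560.00/3120.00 = 14.92 mm; ȳ = 201920.00/3120.00 = 64.72 mm.

x̄ = 14.92 mm, ȳ = 64.72 mm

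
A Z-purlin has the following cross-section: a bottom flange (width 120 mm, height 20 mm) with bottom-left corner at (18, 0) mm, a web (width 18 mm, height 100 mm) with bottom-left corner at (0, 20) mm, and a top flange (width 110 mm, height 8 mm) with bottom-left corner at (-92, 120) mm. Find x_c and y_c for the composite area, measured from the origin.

x_c = 33.63 mm, y_c = 51.01 mm

Part | A | x̄ᵢ | ȳᵢ | A·x̄ᵢ | A·ȳᵢ
bottom flange | 2400.00 | 78.00 | 10.00 | 187200.00 | 24000.00
web | 1800.00 | 9.00 | 70.00 | 16200.00 | 126000.00
top flange | 880.00 | -37.00 | 124.00 | -32560.00 | 109120.00
Σ | 5080.00 |  |  | 170840.00 | 259120.00
x_c = 170840.00 / 5080.00 = 33.63 mm
y_c = 259120.00 / 5080.00 = 51.01 mm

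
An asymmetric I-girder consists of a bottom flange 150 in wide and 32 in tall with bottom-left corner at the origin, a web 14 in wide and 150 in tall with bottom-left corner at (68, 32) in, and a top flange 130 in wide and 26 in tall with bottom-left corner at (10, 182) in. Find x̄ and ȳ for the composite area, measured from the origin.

x̄ = 75.00 in, ȳ = 93.44 in

Part | A | x̄ᵢ | ȳᵢ | A·x̄ᵢ | A·ȳᵢ
bottom flange | 4800.00 | 75.00 | 16.00 | 360000.00 | 76800.00
web | 2100.00 | 75.00 | 107.00 | 157500.00 | 224700.00
top flange | 3380.00 | 75.00 | 195.00 | 253500.00 | 659100.00
Σ | 10280.00 |  |  | 771000.00 | 960600.00
x̄ = 771000.00 / 10280.00 = 75.00 in
ȳ = 960600.00 / 10280.00 = 93.44 in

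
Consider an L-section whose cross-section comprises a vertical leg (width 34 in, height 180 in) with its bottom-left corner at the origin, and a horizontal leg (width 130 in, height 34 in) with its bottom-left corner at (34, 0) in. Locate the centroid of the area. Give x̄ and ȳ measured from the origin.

Part | A | x̄ᵢ | ȳᵢ | A·x̄ᵢ | A·ȳᵢ
vertical leg | 6120.00 | 17.00 | 90.00 | 104040.00 | 550800.00
horizontal leg | 4420.00 | 99.00 | 17.00 | 437580.00 | 75140.00
Σ | 10540.00 |  |  | 541620.00 | 625940.00
x̄ = 541620.00 / 10540.00 = 51.39 in
ȳ = 625940.00 / 10540.00 = 59.39 in

x̄ = 51.39 in, ȳ = 59.39 in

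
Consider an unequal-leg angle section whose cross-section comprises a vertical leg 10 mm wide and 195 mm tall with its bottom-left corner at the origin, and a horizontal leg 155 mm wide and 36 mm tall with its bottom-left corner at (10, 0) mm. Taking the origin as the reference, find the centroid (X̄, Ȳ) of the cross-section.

X̄ = 66.14 mm, Ȳ = 38.59 mm

Part | A | x̄ᵢ | ȳᵢ | A·x̄ᵢ | A·ȳᵢ
vertical leg | 1950.00 | 5.00 | 97.50 | 9750.00 | 190125.00
horizontal leg | 5580.00 | 87.50 | 18.00 | 488250.00 | 100440.00
Σ | 7530.00 |  |  | 498000.00 | 290565.00
X̄ = 498000.00 / 7530.00 = 66.14 mm
Ȳ = 290565.00 / 7530.00 = 38.59 mm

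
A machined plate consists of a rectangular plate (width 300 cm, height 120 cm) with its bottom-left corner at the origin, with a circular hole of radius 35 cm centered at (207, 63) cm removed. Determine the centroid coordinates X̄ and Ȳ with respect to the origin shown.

X̄ = 143.18 cm, Ȳ = 59.64 cm

plate: A = 300 × 120 = 36000.00, centroid at (150.00, 60.00).
hole: A = −π·35² = -3848.45, centroid at (207.00, 63.00).
ΣA = 32151.55 cm², ΣAX̄ = 4603370.64 cm³, ΣAȲ = 1917547.59 cm³.
X̄ = 4603370.64/32151.55 = 143.18 cm; Ȳ = 1917547.59/32151.55 = 59.64 cm.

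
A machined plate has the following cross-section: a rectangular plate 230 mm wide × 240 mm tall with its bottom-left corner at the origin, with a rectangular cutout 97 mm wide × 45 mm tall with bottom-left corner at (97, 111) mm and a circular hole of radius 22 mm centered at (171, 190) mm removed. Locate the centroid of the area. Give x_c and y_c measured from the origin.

x_c = 110.57 mm, y_c = 116.65 mm

plate: A = 230 × 240 = 55200.00, centroid at (115.00, 120.00).
hole 1: A = −(97 × 45) = -4365.00, centroid at (145.50, 133.50).
hole 2: A = −π·22² = -1520.53, centroid at (171.00, 190.00).
ΣA = 49314.47 mm²
ΣAx_c = (55200.00)(115.00) + (-4365.00)(145.50) + (-1520.53)(171.00) = 5452881.73 mm³
ΣAy_c = (55200.00)(120.00) + (-4365.00)(133.50) + (-1520.53)(190.00) = 5752371.64 mm³
x_c = 5452881.73 / 49314.47 = 110.57 mm
y_c = 5752371.64 / 49314.47 = 116.65 mm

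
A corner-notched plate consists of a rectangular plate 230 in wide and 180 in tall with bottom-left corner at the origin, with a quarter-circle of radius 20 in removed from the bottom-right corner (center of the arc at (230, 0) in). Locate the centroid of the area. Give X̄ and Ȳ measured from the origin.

X̄ = 114.19 in, Ȳ = 90.62 in

plate: A = 230 × 180 = 41400.00, centroid at (115.00, 90.00).
removed quarter-circle: A = −¼π·20² = -314.16, centroid at (221.51, 8.49).
ΣA = 41085.84 in²
ΣAX̄ = (41400.00)(115.00) + (-314.16)(221.51) = 4691410.04 in³
ΣAȲ = (41400.00)(90.00) + (-314.16)(8.49) = 3723333.33 in³
X̄ = 4691410.04 / 41085.84 = 114.19 in
Ȳ = 3723333.33 / 41085.84 = 90.62 in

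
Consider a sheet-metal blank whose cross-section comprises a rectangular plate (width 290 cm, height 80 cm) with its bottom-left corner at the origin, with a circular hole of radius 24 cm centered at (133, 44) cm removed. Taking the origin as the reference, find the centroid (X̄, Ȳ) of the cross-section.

Part | A | x̄ᵢ | ȳᵢ | A·x̄ᵢ | A·ȳᵢ
plate | 23200.00 | 145.00 | 40.00 | 3364000.00 | 928000.00
hole | -1809.56 | 133.00 | 44.00 | -240671.13 | -79620.52
Σ | 21390.44 |  |  | 3123328.87 | 848379.48
X̄ = 3123328.87 / 21390.44 = 146.02 cm
Ȳ = 848379.48 / 21390.44 = 39.66 cm

X̄ = 146.02 cm, Ȳ = 39.66 cm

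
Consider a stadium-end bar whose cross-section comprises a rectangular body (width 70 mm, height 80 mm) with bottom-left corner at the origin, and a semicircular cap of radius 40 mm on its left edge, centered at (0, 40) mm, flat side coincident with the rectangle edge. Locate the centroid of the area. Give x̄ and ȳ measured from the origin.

x̄ = 18.90 mm, ȳ = 40.00 mm

rectangular body: A = 70 × 80 = 5600.00, centroid at (35.00, 40.00).
semicircular end: A = ½π·40² = 2513.27, centroid at (-16.98, 40.00).
ΣA = 8113.27 mm², ΣAx̄ = 153333.33 mm³, ΣAȳ = 324530.96 mm³.
x̄ = 153333.33/8113.27 = 18.90 mm; ȳ = 324530.96/8113.27 = 40.00 mm.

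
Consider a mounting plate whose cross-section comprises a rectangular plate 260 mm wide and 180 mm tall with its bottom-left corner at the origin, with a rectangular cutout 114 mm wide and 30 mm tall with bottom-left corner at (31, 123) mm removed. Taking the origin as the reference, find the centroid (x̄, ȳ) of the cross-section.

plate: A = 260 × 180 = 46800.00, centroid at (130.00, 90.00).
hole: A = −(114 × 30) = -3420.00, centroid at (88.00, 138.00).
ΣA = 43380.00 mm², ΣAx̄ = 5783040.00 mm³, ΣAȳ = 3740040.00 mm³.
x̄ = 5783040.00/43380.00 = 133.31 mm; ȳ = 3740040.00/43380.00 = 86.22 mm.

x̄ = 133.31 mm, ȳ = 86.22 mm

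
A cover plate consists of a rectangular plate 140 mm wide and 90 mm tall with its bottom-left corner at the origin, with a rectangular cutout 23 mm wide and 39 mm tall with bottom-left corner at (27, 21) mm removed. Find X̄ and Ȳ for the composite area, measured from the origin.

X̄ = 72.41 mm, Ȳ = 45.34 mm

plate: A = 140 × 90 = 12600.00, centroid at (70.00, 45.00).
hole: A = −(23 × 39) = -897.00, centroid at (38.50, 40.50).
ΣA = 11703.00 mm², ΣAX̄ = 847465.50 mm³, ΣAȲ = 530671.50 mm³.
X̄ = 847465.50/11703.00 = 72.41 mm; Ȳ = 530671.50/11703.00 = 45.34 mm.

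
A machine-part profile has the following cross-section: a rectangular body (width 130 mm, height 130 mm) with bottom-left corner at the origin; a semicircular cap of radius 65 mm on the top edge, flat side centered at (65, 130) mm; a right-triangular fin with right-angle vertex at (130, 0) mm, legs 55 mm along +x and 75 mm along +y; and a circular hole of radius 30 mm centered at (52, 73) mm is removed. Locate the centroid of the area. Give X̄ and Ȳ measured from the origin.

rectangular body: A = 130 × 130 = 16900.00, centroid at (65.00, 65.00).
semicircular top: A = ½π·65² = 6636.61, centroid at (65.00, 157.59).
triangular fin: A = ½·55·75 = 2062.50, centroid at (148.33, 25.00).
hole: A = −π·30² = -2827.43, centroid at (52.00, 73.00).
ΣA = 22771.68 mm², ΣAX̄ = 1688790.91 mm³, ΣAȲ = 1989503.08 mm³.
X̄ = 1688790.91/22771.68 = 74.16 mm; Ȳ = 1989503.08/22771.68 = 87.37 mm.

X̄ = 74.16 mm, Ȳ = 87.37 mm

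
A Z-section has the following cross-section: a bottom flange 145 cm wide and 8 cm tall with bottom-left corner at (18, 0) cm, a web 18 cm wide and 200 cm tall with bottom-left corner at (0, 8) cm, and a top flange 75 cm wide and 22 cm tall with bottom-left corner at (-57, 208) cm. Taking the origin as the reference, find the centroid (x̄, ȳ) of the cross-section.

x̄ = 16.41 cm, ȳ = 117.75 cm

bottom flange: A = 145 × 8 = 1160.00, centroid at (90.50, 4.00).
web: A = 18 × 200 = 3600.00, centroid at (9.00, 108.00).
top flange: A = 75 × 22 = 1650.00, centroid at (-19.50, 219.00).
ΣA = 6410.00 cm², ΣAx̄ = 105205.00 cm³, ΣAȳ = 754790.00 cm³.
x̄ = 105205.00/6410.00 = 16.41 cm; ȳ = 754790.00/6410.00 = 117.75 cm.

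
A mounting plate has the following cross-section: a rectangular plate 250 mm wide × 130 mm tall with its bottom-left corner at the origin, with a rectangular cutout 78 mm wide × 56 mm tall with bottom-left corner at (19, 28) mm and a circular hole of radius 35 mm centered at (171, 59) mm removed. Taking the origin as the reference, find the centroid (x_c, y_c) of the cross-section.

plate: A = 250 × 130 = 32500.00, centroid at (125.00, 65.00).
hole 1: A = −(78 × 56) = -4368.00, centroid at (58.00, 56.00).
hole 2: A = −π·35² = -3848.45, centroid at (171.00, 59.00).
ΣA = 24283.55 mm², ΣAx_c = 3151070.88 mm³, ΣAy_c = 1640833.39 mm³.
x_c = 3151070.88/24283.55 = 129.76 mm; y_c = 1640833.39/24283.55 = 67.57 mm.

x_c = 129.76 mm, y_c = 67.57 mm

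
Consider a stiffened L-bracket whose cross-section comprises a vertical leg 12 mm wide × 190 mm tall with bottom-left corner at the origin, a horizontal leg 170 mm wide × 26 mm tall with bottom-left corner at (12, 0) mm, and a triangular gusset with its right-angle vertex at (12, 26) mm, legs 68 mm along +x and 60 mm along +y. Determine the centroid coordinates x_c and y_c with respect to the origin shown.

Part | A | x̄ᵢ | ȳᵢ | A·x̄ᵢ | A·ȳᵢ
vertical leg | 2280.00 | 6.00 | 95.00 | 13680.00 | 216600.00
horizontal leg | 4420.00 | 97.00 | 13.00 | 428740.00 | 57460.00
gusset | 2040.00 | 34.67 | 46.00 | 70720.00 | 93840.00
Σ | 8740.00 |  |  | 513140.00 | 367900.00
x_c = 513140.00 / 8740.00 = 58.71 mm
y_c = 367900.00 / 8740.00 = 42.09 mm

x_c = 58.71 mm, y_c = 42.09 mm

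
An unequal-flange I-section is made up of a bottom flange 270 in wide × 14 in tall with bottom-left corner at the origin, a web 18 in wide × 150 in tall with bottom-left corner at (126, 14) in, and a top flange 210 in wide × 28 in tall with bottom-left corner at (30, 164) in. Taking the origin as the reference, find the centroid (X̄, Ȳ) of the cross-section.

Part | A | x̄ᵢ | ȳᵢ | A·x̄ᵢ | A·ȳᵢ
bottom flange | 3780.00 | 135.00 | 7.00 | 510300.00 | 26460.00
web | 2700.00 | 135.00 | 89.00 | 364500.00 | 240300.00
top flange | 5880.00 | 135.00 | 178.00 | 793800.00 | 1046640.00
Σ | 12360.00 |  |  | 1668600.00 | 1313400.00
X̄ = 1668600.00 / 12360.00 = 135.00 in
Ȳ = 1313400.00 / 12360.00 = 106.26 in

X̄ = 135.00 in, Ȳ = 106.26 in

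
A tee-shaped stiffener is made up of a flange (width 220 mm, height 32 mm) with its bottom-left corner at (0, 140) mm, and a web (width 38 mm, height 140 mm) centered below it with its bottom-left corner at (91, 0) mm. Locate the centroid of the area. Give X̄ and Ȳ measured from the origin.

web: A = 38 × 140 = 5320.00, centroid at (110.00, 70.00).
flange: A = 220 × 32 = 7040.00, centroid at (110.00, 156.00).
ΣA = 12360.00 mm², ΣAX̄ = 1359600.00 mm³, ΣAȲ = 1470640.00 mm³.
X̄ = 1359600.00/12360.00 = 110.00 mm; Ȳ = 1470640.00/12360.00 = 118.98 mm.

X̄ = 110.00 mm, Ȳ = 118.98 mm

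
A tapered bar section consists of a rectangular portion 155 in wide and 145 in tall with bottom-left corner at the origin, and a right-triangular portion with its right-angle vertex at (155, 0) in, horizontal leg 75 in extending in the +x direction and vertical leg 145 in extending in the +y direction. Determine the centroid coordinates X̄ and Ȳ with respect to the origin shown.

X̄ = 97.47 in, Ȳ = 67.79 in

rectangular portion: A = 155 × 145 = 22475.00, centroid at (77.50, 72.50).
triangular portion: A = ½·75·145 = 5437.50, centroid at (180.00, 48.33).
ΣA = 27912.50 in², ΣAX̄ = 2720562.50 in³, ΣAȲ = 1892250.00 in³.
X̄ = 2720562.50/27912.50 = 97.47 in; Ȳ = 1892250.00/27912.50 = 67.79 in.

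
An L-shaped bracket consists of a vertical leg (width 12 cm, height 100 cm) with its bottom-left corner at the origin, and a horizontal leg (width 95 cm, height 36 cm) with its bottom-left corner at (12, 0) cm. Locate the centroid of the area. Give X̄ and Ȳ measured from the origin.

X̄ = 45.60 cm, Ȳ = 26.31 cm

Part | A | x̄ᵢ | ȳᵢ | A·x̄ᵢ | A·ȳᵢ
vertical leg | 1200.00 | 6.00 | 50.00 | 7200.00 | 60000.00
horizontal leg | 3420.00 | 59.50 | 18.00 | 203490.00 | 61560.00
Σ | 4620.00 |  |  | 210690.00 | 121560.00
X̄ = 210690.00 / 4620.00 = 45.60 cm
Ȳ = 121560.00 / 4620.00 = 26.31 cm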